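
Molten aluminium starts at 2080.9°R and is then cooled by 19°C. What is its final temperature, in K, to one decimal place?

Initial temperature in Celsius: (2080.9 - 491.67) × 5/9 = 882.9056°C.
Final Celsius temperature: 882.9056 - 19.0000 = 863.9056°C.
In kelvin: 863.9056 + 273.15 = 1137.1 K.

1137.1 K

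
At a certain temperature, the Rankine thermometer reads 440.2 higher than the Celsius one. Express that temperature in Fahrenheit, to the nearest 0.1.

-83.8°F

Let x be the Celsius reading; then the Rankine reading is 1.8·x + 491.67.
(1.8·x + 491.67) - x = 440.2  ⇒  (0.8)·x = -51.47  ⇒  x = -64.3375°C.
In Fahrenheit: -64.3375 × 1.8 + 32 = -83.8°F.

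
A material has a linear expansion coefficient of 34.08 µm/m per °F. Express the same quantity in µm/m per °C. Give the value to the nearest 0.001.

Since only a temperature interval is involved, the additive offset between the scales drops out.
A change of 1°C is a change of 1.8°F, so per °C the value is 34.08 × 1.8 = 61.344.

61.344 µm/m per °C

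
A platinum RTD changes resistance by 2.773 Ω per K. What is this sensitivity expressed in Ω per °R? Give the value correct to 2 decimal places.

The quantity depends on a temperature interval, so only the ratio of degree sizes applies; the offset between the scales is irrelevant.
A change of 1°R is a change of 5/9 K, so per °R the value is 2.773 × 5/9 = 1.54.

1.54 Ω per °R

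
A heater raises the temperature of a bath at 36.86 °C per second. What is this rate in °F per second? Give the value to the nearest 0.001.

The quantity depends on a temperature interval, so only the ratio of degree sizes applies; the offset between the scales is irrelevant.
A change of 1°C is a change of 1.8°F, so 36.86 × 1.8 = 66.348.

66.348 °F/second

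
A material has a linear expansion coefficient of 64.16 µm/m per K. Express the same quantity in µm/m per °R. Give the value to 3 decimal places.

35.644 µm/m per °R

The quantity depends on a temperature interval, so only the ratio of degree sizes applies; the offset between the scales is irrelevant.
A change of 1°R is a change of 5/9 K, so per °R the value is 64.16 × 5/9 = 35.644.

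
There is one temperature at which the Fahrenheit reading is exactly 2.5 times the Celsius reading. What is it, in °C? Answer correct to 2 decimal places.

45.71°C

Let C be the Celsius reading. The Fahrenheit reading is F = 1.8·C + 32.
Require F = 2.5·C: 1.8·C + 32 = 2.5·C.
(-0.7)·C = -32  ⇒  C = 45.71.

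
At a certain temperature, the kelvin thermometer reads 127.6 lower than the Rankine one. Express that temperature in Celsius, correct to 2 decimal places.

-113.65°C

Let x be the Rankine reading; then the kelvin reading is 5/9·x.
(5/9·x) - x = -127.6  ⇒  (-4/9)·x = -127.6  ⇒  x = 287.1000°R.
In Celsius: (287.1 - 491.67) × 5/9 = -113.65°C.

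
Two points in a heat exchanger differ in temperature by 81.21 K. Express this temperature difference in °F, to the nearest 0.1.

An interval of 1 K corresponds to 1.8°F.
81.21 × 1.8 = 146.2.

146.2°F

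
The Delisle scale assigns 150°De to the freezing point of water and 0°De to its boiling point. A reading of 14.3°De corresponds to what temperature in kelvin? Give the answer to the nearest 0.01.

363.62 K

Linear interpolation between the fixed points: C = (14.3 - 150) × 100 / (0 - 150) = 90.4667°C.
Then 90.4667 + 273.15 = 363.62 K.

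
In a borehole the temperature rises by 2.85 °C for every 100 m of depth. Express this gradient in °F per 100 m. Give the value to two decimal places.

The quantity depends on a temperature interval, so only the ratio of degree sizes applies; the offset between the scales is irrelevant.
A change of 1°C is a change of 1.8°F, so 2.85 × 1.8 = 5.13.

5.13 °F/100 m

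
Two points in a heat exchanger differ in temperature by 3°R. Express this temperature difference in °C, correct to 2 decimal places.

1.67°C

Only the scale ratio 5/9 matters for a change in temperature.
3 × 5/9 = 1.67.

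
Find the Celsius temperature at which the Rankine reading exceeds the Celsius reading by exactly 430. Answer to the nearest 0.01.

-77.09°C

Let C be the Celsius reading. The Rankine reading is R = 1.8·C + 491.67.
Require R - C = 430: (0.8)·C + 491.67 = 430.
C = (430 - 491.67) / (0.8) = -77.09.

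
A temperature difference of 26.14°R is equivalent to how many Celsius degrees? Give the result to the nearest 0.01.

An interval of 1°R corresponds to 5/9°C.
26.14 × 5/9 = 14.52.

14.52°C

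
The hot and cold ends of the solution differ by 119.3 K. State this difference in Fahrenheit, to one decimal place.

For a temperature interval the offset drops out; only the factor 1.8 applies.
119.3 × 1.8 = 214.7.

214.7°F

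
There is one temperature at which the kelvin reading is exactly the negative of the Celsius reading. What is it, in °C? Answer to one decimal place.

-136.6°C

Let C be the Celsius reading. The kelvin reading is K = 1·C + 273.15.
Require K = -1·C: 1·C + 273.15 = -1·C.
(2)·C = -273.15  ⇒  C = -136.6.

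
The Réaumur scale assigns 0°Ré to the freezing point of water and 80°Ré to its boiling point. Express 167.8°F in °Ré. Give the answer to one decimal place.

First in Celsius: (167.8 - 32) × 5/9 = 75.4444°C.
Linearly onto the Réaumur scale: 0 + (75.4444 / 100) × (80 - 0) = 60.4°Ré.

60.4°Ré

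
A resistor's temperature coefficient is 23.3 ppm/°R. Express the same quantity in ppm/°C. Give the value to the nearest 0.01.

41.94 ppm/°C

Since only a temperature interval is involved, the additive offset between the scales drops out.
A change of 1°C is a change of 1.8°R, so per °C the value is 23.3 × 1.8 = 41.94.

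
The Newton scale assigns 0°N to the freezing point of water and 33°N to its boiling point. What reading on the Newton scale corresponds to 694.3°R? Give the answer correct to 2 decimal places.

First in Celsius: (694.3 - 491.67) × 5/9 = 112.5722°C.
Linearly onto the Newton scale: 0 + (112.5722 / 100) × (33 - 0) = 37.15°N.

37.15°N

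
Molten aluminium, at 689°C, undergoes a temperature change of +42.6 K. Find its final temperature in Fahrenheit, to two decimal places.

1348.88°F

The 42.6 K change is an interval; Kelvin and Celsius degrees are the same size, so ΔC = +42.6°C.
Final Celsius temperature: 689.0000 + 42.6000 = 731.6000°C.
In Fahrenheit: 731.6000 × 1.8 + 32 = 1348.88°F.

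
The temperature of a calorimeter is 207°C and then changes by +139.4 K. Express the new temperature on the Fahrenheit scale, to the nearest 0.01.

The 139.4 K change is an interval; Kelvin and Celsius degrees are the same size, so ΔC = +139.4°C.
Final Celsius temperature: 207.0000 + 139.4000 = 346.4000°C.
In Fahrenheit: 346.4000 × 1.8 + 32 = 655.52°F.

655.52°F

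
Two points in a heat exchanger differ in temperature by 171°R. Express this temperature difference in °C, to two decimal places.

95.00°C

For a temperature interval the offset drops out; only the factor 5/9 applies.
171 × 5/9 = 95.00.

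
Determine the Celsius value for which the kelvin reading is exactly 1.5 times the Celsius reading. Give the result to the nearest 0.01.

546.30°C

Let C be the Celsius reading. The kelvin reading is K = 1·C + 273.15.
Require K = 1.5·C: 1·C + 273.15 = 1.5·C.
(-0.5)·C = -273.15  ⇒  C = 546.30.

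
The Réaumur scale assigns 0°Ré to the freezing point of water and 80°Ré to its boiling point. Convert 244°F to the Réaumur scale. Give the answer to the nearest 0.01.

94.22°Ré

First in Celsius: (244 - 32) × 5/9 = 117.7778°C.
Linearly onto the Réaumur scale: 0 + (117.7778 / 100) × (80 - 0) = 94.22°Ré.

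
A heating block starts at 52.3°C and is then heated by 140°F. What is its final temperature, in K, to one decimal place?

The 140°F change is an interval, so only the factor 5/9 applies: +140 × 5/9 = +77.7778°C.
Final Celsius temperature: 52.3000 + 77.7778 = 130.0778°C.
In kelvin: 130.0778 + 273.15 = 403.2 K.

403.2 K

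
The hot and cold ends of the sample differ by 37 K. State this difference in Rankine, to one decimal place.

66.6°R

Only the scale ratio 1.8 matters for a change in temperature.
37 × 1.8 = 66.6.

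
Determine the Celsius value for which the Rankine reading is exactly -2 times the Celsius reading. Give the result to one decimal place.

-129.4°C

Let C be the Celsius reading. The Rankine reading is R = 1.8·C + 491.67.
Require R = -2·C: 1.8·C + 491.67 = -2·C.
(3.8)·C = -491.67  ⇒  C = -129.4.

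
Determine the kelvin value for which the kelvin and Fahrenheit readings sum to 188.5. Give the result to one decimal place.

231.5 K

Let K be the kelvin reading. The Fahrenheit reading is F = 1.8·K - 459.67.
Require K + F = 188.5: (2.8)·K - 459.67 = 188.5.
K = (188.5 + 459.67) / (2.8) = 231.5.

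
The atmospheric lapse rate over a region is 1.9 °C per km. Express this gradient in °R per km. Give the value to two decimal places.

3.42 °R/km

Since only a temperature interval is involved, the additive offset between the scales drops out.
A change of 1°C is a change of 1.8°R, so 1.9 × 1.8 = 3.42.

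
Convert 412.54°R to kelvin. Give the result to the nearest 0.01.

In Celsius: (412.54 - 491.67) × 5/9 = -43.9611°C.
In kelvin: -43.9611 + 273.15 = 229.19 K.

229.19 K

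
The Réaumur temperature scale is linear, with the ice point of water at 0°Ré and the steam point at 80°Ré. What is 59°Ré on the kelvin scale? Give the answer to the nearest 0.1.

Linear interpolation between the fixed points: C = (59 - 0) × 100 / (80 - 0) = 73.7500°C.
Then 73.7500 + 273.15 = 346.9 K.

346.9 K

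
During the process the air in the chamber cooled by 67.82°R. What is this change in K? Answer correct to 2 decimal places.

37.68 K

An interval of 1°R corresponds to 5/9 K.
67.82 × 5/9 = 37.68.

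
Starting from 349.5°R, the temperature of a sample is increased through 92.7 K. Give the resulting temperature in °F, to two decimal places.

Initial temperature in Celsius: (349.5 - 491.67) × 5/9 = -78.9833°C.
The 92.7 K change is an interval; Kelvin and Celsius degrees are the same size, so ΔC = +92.7°C.
Final Celsius temperature: -78.9833 + 92.7000 = 13.7167°C.
In Fahrenheit: 13.7167 × 1.8 + 32 = 56.69°F.

56.69°F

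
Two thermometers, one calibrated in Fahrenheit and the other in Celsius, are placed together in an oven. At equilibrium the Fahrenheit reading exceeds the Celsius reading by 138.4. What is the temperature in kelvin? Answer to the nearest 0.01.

Let x be the Fahrenheit reading; then the Celsius reading is 5/9·x - 17.7778.
(5/9·x - 17.7778) - x = -138.4  ⇒  (-4/9)·x = -120.622  ⇒  x = 271.4000°F.
In Celsius: (271.4 - 32) × 5/9 = 133.0000°C.
In kelvin: 133.0000 + 273.15 = 406.15 K.

406.15 K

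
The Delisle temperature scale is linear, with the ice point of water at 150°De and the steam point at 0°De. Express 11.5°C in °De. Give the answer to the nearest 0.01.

Linearly onto the Delisle scale: 150 + (11.5000 / 100) × (0 - 150) = 132.75°De.

132.75°De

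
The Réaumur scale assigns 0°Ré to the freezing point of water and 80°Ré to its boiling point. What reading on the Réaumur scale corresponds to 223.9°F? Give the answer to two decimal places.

85.29°Ré

First in Celsius: (223.9 - 32) × 5/9 = 106.6111°C.
Linearly onto the Réaumur scale: 0 + (106.6111 / 100) × (80 - 0) = 85.29°Ré.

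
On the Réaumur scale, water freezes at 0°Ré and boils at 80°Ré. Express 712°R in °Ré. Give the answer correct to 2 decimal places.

97.92°Ré

First in Celsius: (712 - 491.67) × 5/9 = 122.4056°C.
Linearly onto the Réaumur scale: 0 + (122.4056 / 100) × (80 - 0) = 97.92°Ré.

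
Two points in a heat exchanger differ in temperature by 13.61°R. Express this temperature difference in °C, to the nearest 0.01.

An interval of 1°R corresponds to 5/9°C.
13.61 × 5/9 = 7.56.

7.56°C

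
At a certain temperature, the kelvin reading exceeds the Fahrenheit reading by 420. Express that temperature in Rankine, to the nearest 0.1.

Let x be the kelvin reading; then the Fahrenheit reading is 1.8·x - 459.67.
(1.8·x - 459.67) - x = -420  ⇒  (0.8)·x = 39.67  ⇒  x = 49.5875 K.
In Celsius: 49.5875 - 273.15 = -223.5625°C.
In Rankine: -223.5625 × 1.8 + 491.67 = 89.3°R.

89.3°R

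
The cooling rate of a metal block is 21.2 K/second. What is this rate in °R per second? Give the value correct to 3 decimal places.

The quantity depends on a temperature interval, so only the ratio of degree sizes applies; the offset between the scales is irrelevant.
A change of 1 K is a change of 1.8°R, so 21.2 × 1.8 = 38.160.

38.160 °R/second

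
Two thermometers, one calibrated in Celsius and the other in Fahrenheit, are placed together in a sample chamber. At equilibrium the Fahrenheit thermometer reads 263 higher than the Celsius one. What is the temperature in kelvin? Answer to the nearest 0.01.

Let x be the Celsius reading; then the Fahrenheit reading is 1.8·x + 32.
(1.8·x + 32) - x = 263  ⇒  (0.8)·x = 231  ⇒  x = 288.7500°C.
In kelvin: 288.7500 + 273.15 = 561.90 K.

561.90 K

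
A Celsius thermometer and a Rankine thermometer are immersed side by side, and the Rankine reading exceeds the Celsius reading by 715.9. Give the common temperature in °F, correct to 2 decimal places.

Let x be the Celsius reading; then the Rankine reading is 1.8·x + 491.67.
(1.8·x + 491.67) - x = 715.9  ⇒  (0.8)·x = 224.23  ⇒  x = 280.2875°C.
In Fahrenheit: 280.2875 × 1.8 + 32 = 536.52°F.

536.52°F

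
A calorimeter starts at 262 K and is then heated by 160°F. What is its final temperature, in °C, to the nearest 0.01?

77.74°C

Initial temperature in Celsius: 262 - 273.15 = -11.1500°C.
The 160°F change is an interval, so only the factor 5/9 applies: +160 × 5/9 = +88.8889°C.
Final Celsius temperature: -11.1500 + 88.8889 = 77.7389°C.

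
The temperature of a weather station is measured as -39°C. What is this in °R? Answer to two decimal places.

421.47°R

In Rankine: -39.0000 × 1.8 + 491.67 = 421.47°R.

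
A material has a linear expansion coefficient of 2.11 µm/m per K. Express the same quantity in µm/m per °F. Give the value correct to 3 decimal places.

The quantity depends on a temperature interval, so only the ratio of degree sizes applies; the offset between the scales is irrelevant.
A change of 1°F is a change of 5/9 K, so per °F the value is 2.11 × 5/9 = 1.172.

1.172 µm/m per °F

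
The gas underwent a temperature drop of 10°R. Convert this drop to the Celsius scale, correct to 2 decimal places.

5.56°C

An interval of 1°R corresponds to 5/9°C.
10 × 5/9 = 5.56.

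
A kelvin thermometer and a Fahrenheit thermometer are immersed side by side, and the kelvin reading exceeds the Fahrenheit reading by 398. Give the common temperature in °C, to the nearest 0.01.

Let x be the kelvin reading; then the Fahrenheit reading is 1.8·x - 459.67.
(1.8·x - 459.67) - x = -398  ⇒  (0.8)·x = 61.67  ⇒  x = 77.0875 K.
In Celsius: 77.0875 - 273.15 = -196.06°C.

-196.06°C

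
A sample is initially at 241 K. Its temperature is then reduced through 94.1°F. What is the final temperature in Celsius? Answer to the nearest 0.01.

-84.43°C

Initial temperature in Celsius: 241 - 273.15 = -32.1500°C.
The 94.1°F change is an interval, so only the factor 5/9 applies: -94.1 × 5/9 = -52.2778°C.
Final Celsius temperature: -32.1500 - 52.2778 = -84.4278°C.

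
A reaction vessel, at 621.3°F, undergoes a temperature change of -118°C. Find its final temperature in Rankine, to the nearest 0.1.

Initial temperature in Celsius: (621.3 - 32) × 5/9 = 327.3889°C.
Final Celsius temperature: 327.3889 - 118.0000 = 209.3889°C.
In Rankine: 209.3889 × 1.8 + 491.67 = 868.6°R.

868.6°R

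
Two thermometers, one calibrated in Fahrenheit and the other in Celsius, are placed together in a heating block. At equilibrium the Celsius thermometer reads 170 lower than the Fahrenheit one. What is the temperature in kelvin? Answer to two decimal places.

Let x be the Fahrenheit reading; then the Celsius reading is 5/9·x - 17.7778.
(5/9·x - 17.7778) - x = -170  ⇒  (-4/9)·x = -152.222  ⇒  x = 342.5000°F.
In Celsius: (342.5 - 32) × 5/9 = 172.5000°C.
In kelvin: 172.5000 + 273.15 = 445.65 K.

445.65 K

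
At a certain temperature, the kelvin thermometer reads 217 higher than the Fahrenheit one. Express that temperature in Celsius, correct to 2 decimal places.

Let x be the Fahrenheit reading; then the kelvin reading is 5/9·x + 255.372.
(5/9·x + 255.372) - x = 217  ⇒  (-4/9)·x = -38.3722  ⇒  x = 86.3375°F.
In Celsius: (86.3375 - 32) × 5/9 = 30.19°C.

30.19°C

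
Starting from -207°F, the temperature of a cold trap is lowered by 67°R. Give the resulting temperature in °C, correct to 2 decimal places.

-170.00°C

Initial temperature in Celsius: (-207 - 32) × 5/9 = -132.7778°C.
The 67°R change is an interval, so only the factor 5/9 applies: -67 × 5/9 = -37.2222°C.
Final Celsius temperature: -132.7778 - 37.2222 = -170.0000°C.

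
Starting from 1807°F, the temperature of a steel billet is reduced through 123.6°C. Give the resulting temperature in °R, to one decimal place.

Initial temperature in Celsius: (1807 - 32) × 5/9 = 986.1111°C.
Final Celsius temperature: 986.1111 - 123.6000 = 862.5111°C.
In Rankine: 862.5111 × 1.8 + 491.67 = 2044.2°R.

2044.2°R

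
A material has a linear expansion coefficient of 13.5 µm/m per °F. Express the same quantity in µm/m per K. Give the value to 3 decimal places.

Since only a temperature interval is involved, the additive offset between the scales drops out.
A change of 1 K is a change of 1.8°F, so per K the value is 13.5 × 1.8 = 24.300.

24.300 µm/m per K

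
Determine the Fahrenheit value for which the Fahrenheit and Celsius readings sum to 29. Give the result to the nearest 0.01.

Let F be the Fahrenheit reading. The Celsius reading is C = 5/9·F - 17.7778.
Require F + C = 29: (14/9)·F - 17.7778 = 29.
F = (29 + 17.7778) / (14/9) = 30.07.

30.07°F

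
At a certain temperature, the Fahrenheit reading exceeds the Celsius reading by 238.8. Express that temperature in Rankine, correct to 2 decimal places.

956.97°R

Let x be the Celsius reading; then the Fahrenheit reading is 1.8·x + 32.
(1.8·x + 32) - x = 238.8  ⇒  (0.8)·x = 206.8  ⇒  x = 258.5000°C.
In Rankine: 258.5000 × 1.8 + 491.67 = 956.97°R.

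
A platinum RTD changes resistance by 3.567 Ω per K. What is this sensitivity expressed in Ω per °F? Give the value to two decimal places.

1.98 Ω per °F

The quantity depends on a temperature interval, so only the ratio of degree sizes applies; the offset between the scales is irrelevant.
A change of 1°F is a change of 5/9 K, so per °F the value is 3.567 × 5/9 = 1.98.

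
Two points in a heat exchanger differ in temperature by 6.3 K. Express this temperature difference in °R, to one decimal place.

For a temperature interval the offset drops out; only the factor 1.8 applies.
6.3 × 1.8 = 11.3.

11.3°R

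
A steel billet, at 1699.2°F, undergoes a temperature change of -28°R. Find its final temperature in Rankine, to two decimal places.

Initial temperature in Celsius: (1699.2 - 32) × 5/9 = 926.2222°C.
The 28°R change is an interval, so only the factor 5/9 applies: -28 × 5/9 = -15.5556°C.
Final Celsius temperature: 926.2222 - 15.5556 = 910.6667°C.
In Rankine: 910.6667 × 1.8 + 491.67 = 2130.87°R.

2130.87°R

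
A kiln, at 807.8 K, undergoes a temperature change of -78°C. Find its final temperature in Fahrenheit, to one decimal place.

854.0°F

Initial temperature in Celsius: 807.8 - 273.15 = 534.6500°C.
Final Celsius temperature: 534.6500 - 78.0000 = 456.6500°C.
In Fahrenheit: 456.6500 × 1.8 + 32 = 854.0°F.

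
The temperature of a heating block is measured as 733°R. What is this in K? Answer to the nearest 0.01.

407.22 K

In Celsius: (733 - 491.67) × 5/9 = 134.0722°C.
In kelvin: 134.0722 + 273.15 = 407.22 K.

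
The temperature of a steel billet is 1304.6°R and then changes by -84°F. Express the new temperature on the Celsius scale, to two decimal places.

Initial temperature in Celsius: (1304.6 - 491.67) × 5/9 = 451.6278°C.
The 84°F change is an interval, so only the factor 5/9 applies: -84 × 5/9 = -46.6667°C.
Final Celsius temperature: 451.6278 - 46.6667 = 404.9611°C.

404.96°C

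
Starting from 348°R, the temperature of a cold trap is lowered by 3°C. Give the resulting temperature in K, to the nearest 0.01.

190.33 K

Initial temperature in Celsius: (348 - 491.67) × 5/9 = -79.8167°C.
Final Celsius temperature: -79.8167 - 3.0000 = -82.8167°C.
In kelvin: -82.8167 + 273.15 = 190.33 K.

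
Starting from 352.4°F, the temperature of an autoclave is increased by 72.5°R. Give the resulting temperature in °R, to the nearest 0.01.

884.57°R

Initial temperature in Celsius: (352.4 - 32) × 5/9 = 178.0000°C.
The 72.5°R change is an interval, so only the factor 5/9 applies: +72.5 × 5/9 = +40.2778°C.
Final Celsius temperature: 178.0000 + 40.2778 = 218.2778°C.
In Rankine: 218.2778 × 1.8 + 491.67 = 884.57°R.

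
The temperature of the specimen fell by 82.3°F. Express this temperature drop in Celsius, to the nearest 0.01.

45.72°C

An interval of 1°F corresponds to 5/9°C.
82.3 × 5/9 = 45.72.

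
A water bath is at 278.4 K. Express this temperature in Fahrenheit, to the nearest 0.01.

41.45°F

In Celsius: 278.4 - 273.15 = 5.2500°C.
In Fahrenheit: 5.2500 × 1.8 + 32 = 41.45°F.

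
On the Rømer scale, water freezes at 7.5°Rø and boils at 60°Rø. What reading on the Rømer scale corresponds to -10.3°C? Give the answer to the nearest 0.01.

Linearly onto the Rømer scale: 7.5 + (-10.3000 / 100) × (60 - 7.5) = 2.09°Rø.

2.09°Rø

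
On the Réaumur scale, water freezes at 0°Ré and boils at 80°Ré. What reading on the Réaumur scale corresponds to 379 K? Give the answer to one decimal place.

First in Celsius: 379 - 273.15 = 105.8500°C.
Linearly onto the Réaumur scale: 0 + (105.8500 / 100) × (80 - 0) = 84.7°Ré.

84.7°Ré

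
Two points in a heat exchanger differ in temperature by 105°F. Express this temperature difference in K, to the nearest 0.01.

58.33 K

An interval of 1°F corresponds to 5/9 K.
105 × 5/9 = 58.33.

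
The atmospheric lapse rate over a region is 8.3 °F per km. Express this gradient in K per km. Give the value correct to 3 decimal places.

4.611 K/km

Since only a temperature interval is involved, the additive offset between the scales drops out.
A change of 1°F is a change of 5/9 K, so 8.3 × 5/9 = 4.611.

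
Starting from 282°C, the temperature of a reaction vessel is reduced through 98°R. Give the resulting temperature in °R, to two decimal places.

901.27°R

The 98°R change is an interval, so only the factor 5/9 applies: -98 × 5/9 = -54.4444°C.
Final Celsius temperature: 282.0000 - 54.4444 = 227.5556°C.
In Rankine: 227.5556 × 1.8 + 491.67 = 901.27°R.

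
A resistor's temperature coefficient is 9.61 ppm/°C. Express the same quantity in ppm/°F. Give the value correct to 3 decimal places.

5.339 ppm/°F

Since only a temperature interval is involved, the additive offset between the scales drops out.
A change of 1°F is a change of 5/9°C, so per °F the value is 9.61 × 5/9 = 5.339.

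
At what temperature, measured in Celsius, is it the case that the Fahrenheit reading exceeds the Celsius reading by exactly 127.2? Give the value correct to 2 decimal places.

Let C be the Celsius reading. The Fahrenheit reading is F = 1.8·C + 32.
Require F - C = 127.2: (0.8)·C + 32 = 127.2.
C = (127.2 - 32) / (0.8) = 119.00.

119.00°C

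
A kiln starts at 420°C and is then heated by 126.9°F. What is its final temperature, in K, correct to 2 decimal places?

763.65 K

The 126.9°F change is an interval, so only the factor 5/9 applies: +126.9 × 5/9 = +70.5000°C.
Final Celsius temperature: 420.0000 + 70.5000 = 490.5000°C.
In kelvin: 490.5000 + 273.15 = 763.65 K.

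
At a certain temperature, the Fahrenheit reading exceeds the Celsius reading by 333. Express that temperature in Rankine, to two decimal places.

1168.92°R

Let x be the Celsius reading; then the Fahrenheit reading is 1.8·x + 32.
(1.8·x + 32) - x = 333  ⇒  (0.8)·x = 301  ⇒  x = 376.2500°C.
In Rankine: 376.2500 × 1.8 + 491.67 = 1168.92°R.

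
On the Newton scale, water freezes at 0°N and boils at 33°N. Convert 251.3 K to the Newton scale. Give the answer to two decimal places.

-7.21°N

First in Celsius: 251.3 - 273.15 = -21.8500°C.
Linearly onto the Newton scale: 0 + (-21.8500 / 100) × (33 - 0) = -7.21°N.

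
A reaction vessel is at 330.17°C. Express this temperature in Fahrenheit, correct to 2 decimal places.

626.31°F

In Fahrenheit: 330.1700 × 1.8 + 32 = 626.31°F.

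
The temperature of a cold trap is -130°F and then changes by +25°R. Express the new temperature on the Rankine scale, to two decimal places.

354.67°R

Initial temperature in Celsius: (-130 - 32) × 5/9 = -90.0000°C.
The 25°R change is an interval, so only the factor 5/9 applies: +25 × 5/9 = +13.8889°C.
Final Celsius temperature: -90.0000 + 13.8889 = -76.1111°C.
In Rankine: -76.1111 × 1.8 + 491.67 = 354.67°R.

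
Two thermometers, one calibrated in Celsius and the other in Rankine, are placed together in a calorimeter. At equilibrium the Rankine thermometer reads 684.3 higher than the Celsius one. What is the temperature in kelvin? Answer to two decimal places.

513.94 K

Let x be the Celsius reading; then the Rankine reading is 1.8·x + 491.67.
(1.8·x + 491.67) - x = 684.3  ⇒  (0.8)·x = 192.63  ⇒  x = 240.7875°C.
In kelvin: 240.7875 + 273.15 = 513.94 K.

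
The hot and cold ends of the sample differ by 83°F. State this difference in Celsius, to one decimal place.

An interval of 1°F corresponds to 5/9°C.
83 × 5/9 = 46.1.

46.1°C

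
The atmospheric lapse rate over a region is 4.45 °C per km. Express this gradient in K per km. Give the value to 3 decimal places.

4.450 K/km

Since only a temperature interval is involved, the additive offset between the scales drops out.
A change of 1°C is a change of 1 K, so 4.45 × 1 = 4.450.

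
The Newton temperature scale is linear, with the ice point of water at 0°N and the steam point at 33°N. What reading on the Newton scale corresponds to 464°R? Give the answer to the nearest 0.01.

-5.07°N

First in Celsius: (464 - 491.67) × 5/9 = -15.3722°C.
Linearly onto the Newton scale: 0 + (-15.3722 / 100) × (33 - 0) = -5.07°N.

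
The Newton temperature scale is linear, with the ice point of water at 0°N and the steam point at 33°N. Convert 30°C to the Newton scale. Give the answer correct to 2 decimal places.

9.90°N

Linearly onto the Newton scale: 0 + (30.0000 / 100) × (33 - 0) = 9.90°N.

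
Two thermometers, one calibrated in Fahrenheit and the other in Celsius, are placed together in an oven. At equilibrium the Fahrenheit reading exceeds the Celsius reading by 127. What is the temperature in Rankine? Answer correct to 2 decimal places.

705.42°R

Let x be the Fahrenheit reading; then the Celsius reading is 5/9·x - 17.7778.
(5/9·x - 17.7778) - x = -127  ⇒  (-4/9)·x = -109.222  ⇒  x = 245.7500°F.
In Celsius: (245.75 - 32) × 5/9 = 118.7500°C.
In Rankine: 118.7500 × 1.8 + 491.67 = 705.42°R.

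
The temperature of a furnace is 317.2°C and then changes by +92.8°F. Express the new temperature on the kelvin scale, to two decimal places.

The 92.8°F change is an interval, so only the factor 5/9 applies: +92.8 × 5/9 = +51.5556°C.
Final Celsius temperature: 317.2000 + 51.5556 = 368.7556°C.
In kelvin: 368.7556 + 273.15 = 641.91 K.

641.91 K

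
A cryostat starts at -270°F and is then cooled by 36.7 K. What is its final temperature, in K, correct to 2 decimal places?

68.67 K

Initial temperature in Celsius: (-270 - 32) × 5/9 = -167.7778°C.
The 36.7 K change is an interval; Kelvin and Celsius degrees are the same size, so ΔC = -36.7°C.
Final Celsius temperature: -167.7778 - 36.7000 = -204.4778°C.
In kelvin: -204.4778 + 273.15 = 68.67 K.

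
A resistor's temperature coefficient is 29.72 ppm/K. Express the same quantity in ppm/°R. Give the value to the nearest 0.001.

16.511 ppm/°R

The quantity depends on a temperature interval, so only the ratio of degree sizes applies; the offset between the scales is irrelevant.
A change of 1°R is a change of 5/9 K, so per °R the value is 29.72 × 5/9 = 16.511.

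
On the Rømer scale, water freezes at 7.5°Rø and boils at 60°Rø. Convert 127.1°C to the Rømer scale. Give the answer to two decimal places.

Linearly onto the Rømer scale: 7.5 + (127.1000 / 100) × (60 - 7.5) = 74.23°Rø.

74.23°Rø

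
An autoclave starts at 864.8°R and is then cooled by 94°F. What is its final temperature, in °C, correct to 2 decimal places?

Initial temperature in Celsius: (864.8 - 491.67) × 5/9 = 207.2944°C.
The 94°F change is an interval, so only the factor 5/9 applies: -94 × 5/9 = -52.2222°C.
Final Celsius temperature: 207.2944 - 52.2222 = 155.0722°C.

155.07°C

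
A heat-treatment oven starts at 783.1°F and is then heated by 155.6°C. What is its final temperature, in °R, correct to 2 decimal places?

Initial temperature in Celsius: (783.1 - 32) × 5/9 = 417.2778°C.
Final Celsius temperature: 417.2778 + 155.6000 = 572.8778°C.
In Rankine: 572.8778 × 1.8 + 491.67 = 1522.85°R.

1522.85°R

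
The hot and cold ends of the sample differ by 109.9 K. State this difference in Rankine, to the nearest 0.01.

197.82°R

For a temperature interval the offset drops out; only the factor 1.8 applies.
109.9 × 1.8 = 197.82.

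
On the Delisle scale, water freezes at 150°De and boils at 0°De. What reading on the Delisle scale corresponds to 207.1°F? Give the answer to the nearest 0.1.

First in Celsius: (207.1 - 32) × 5/9 = 97.2778°C.
Linearly onto the Delisle scale: 150 + (97.2778 / 100) × (0 - 150) = 4.1°De.

4.1°De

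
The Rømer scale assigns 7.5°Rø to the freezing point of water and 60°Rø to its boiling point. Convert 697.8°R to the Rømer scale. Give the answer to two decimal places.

First in Celsius: (697.8 - 491.67) × 5/9 = 114.5167°C.
Linearly onto the Rømer scale: 7.5 + (114.5167 / 100) × (60 - 7.5) = 67.62°Rø.

67.62°Rø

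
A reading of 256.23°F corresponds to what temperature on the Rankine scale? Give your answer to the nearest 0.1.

In Celsius: (256.23 - 32) × 5/9 = 124.5722°C.
In Rankine: 124.5722 × 1.8 + 491.67 = 715.9°R.

715.9°R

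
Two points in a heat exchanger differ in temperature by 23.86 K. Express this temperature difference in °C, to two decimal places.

Kelvin and Celsius degrees are the same size, so the interval is unchanged: 23.86.

23.86°C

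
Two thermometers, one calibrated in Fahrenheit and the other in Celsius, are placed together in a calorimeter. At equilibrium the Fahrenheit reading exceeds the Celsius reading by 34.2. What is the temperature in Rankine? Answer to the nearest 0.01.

Let x be the Fahrenheit reading; then the Celsius reading is 5/9·x - 17.7778.
(5/9·x - 17.7778) - x = -34.2  ⇒  (-4/9)·x = -16.4222  ⇒  x = 36.9500°F.
In Celsius: (36.95 - 32) × 5/9 = 2.7500°C.
In Rankine: 2.7500 × 1.8 + 491.67 = 496.62°R.

496.62°R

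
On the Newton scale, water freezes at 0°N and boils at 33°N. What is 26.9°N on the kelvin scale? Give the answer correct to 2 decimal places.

Linear interpolation between the fixed points: C = (26.9 - 0) × 100 / (33 - 0) = 81.5152°C.
Then 81.5152 + 273.15 = 354.67 K.

354.67 K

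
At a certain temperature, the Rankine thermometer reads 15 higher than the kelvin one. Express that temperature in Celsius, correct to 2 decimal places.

Let x be the kelvin reading; then the Rankine reading is 1.8·x.
(1.8·x) - x = 15  ⇒  (0.8)·x = 15  ⇒  x = 18.7500 K.
In Celsius: 18.75 - 273.15 = -254.40°C.

-254.40°C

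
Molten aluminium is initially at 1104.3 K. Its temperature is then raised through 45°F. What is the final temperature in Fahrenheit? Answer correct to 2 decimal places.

1573.07°F

Initial temperature in Celsius: 1104.3 - 273.15 = 831.1500°C.
The 45°F change is an interval, so only the factor 5/9 applies: +45 × 5/9 = +25.0000°C.
Final Celsius temperature: 831.1500 + 25.0000 = 856.1500°C.
In Fahrenheit: 856.1500 × 1.8 + 32 = 1573.07°F.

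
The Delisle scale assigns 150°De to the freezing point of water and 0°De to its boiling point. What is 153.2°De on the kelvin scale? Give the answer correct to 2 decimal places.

271.02 K

Linear interpolation between the fixed points: C = (153.2 - 150) × 100 / (0 - 150) = -2.1333°C.
Then -2.1333 + 273.15 = 271.02 K.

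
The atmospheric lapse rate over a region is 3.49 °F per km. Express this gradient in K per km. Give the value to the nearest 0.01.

1.94 K/km

The quantity depends on a temperature interval, so only the ratio of degree sizes applies; the offset between the scales is irrelevant.
A change of 1°F is a change of 5/9 K, so 3.49 × 5/9 = 1.94.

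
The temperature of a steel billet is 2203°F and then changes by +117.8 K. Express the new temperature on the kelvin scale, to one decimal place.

Initial temperature in Celsius: (2203 - 32) × 5/9 = 1206.1111°C.
The 117.8 K change is an interval; Kelvin and Celsius degrees are the same size, so ΔC = +117.8°C.
Final Celsius temperature: 1206.1111 + 117.8000 = 1323.9111°C.
In kelvin: 1323.9111 + 273.15 = 1597.1 K.

1597.1 K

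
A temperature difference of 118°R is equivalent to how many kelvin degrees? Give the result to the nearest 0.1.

65.6 K

An interval of 1°R corresponds to 5/9 K.
118 × 5/9 = 65.6.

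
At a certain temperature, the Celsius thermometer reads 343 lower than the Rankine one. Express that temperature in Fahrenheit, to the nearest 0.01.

Let x be the Rankine reading; then the Celsius reading is 5/9·x - 273.15.
(5/9·x - 273.15) - x = -343  ⇒  (-4/9)·x = -69.85  ⇒  x = 157.1625°R.
In Celsius: (157.1625 - 491.67) × 5/9 = -185.8375°C.
In Fahrenheit: -185.8375 × 1.8 + 32 = -302.51°F.

-302.51°F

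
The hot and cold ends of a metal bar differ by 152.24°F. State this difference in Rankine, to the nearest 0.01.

152.24°R

Fahrenheit and Rankine degrees are the same size, so the interval is unchanged: 152.24.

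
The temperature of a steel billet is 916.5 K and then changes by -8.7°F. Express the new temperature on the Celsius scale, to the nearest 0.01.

638.52°C

Initial temperature in Celsius: 916.5 - 273.15 = 643.3500°C.
The 8.7°F change is an interval, so only the factor 5/9 applies: -8.7 × 5/9 = -4.8333°C.
Final Celsius temperature: 643.3500 - 4.8333 = 638.5167°C.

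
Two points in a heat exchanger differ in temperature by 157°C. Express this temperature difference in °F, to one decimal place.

282.6°F

For a temperature interval the offset drops out; only the factor 1.8 applies.
157 × 1.8 = 282.6.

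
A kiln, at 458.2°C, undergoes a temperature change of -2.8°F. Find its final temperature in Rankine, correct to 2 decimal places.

The 2.8°F change is an interval, so only the factor 5/9 applies: -2.8 × 5/9 = -1.5556°C.
Final Celsius temperature: 458.2000 - 1.5556 = 456.6444°C.
In Rankine: 456.6444 × 1.8 + 491.67 = 1313.63°R.

1313.63°R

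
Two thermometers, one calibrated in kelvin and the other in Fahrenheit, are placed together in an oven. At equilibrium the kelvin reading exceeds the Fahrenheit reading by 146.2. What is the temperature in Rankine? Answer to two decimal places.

Let x be the kelvin reading; then the Fahrenheit reading is 1.8·x - 459.67.
(1.8·x - 459.67) - x = -146.2  ⇒  (0.8)·x = 313.47  ⇒  x = 391.8375 K.
In Celsius: 391.8375 - 273.15 = 118.6875°C.
In Rankine: 118.6875 × 1.8 + 491.67 = 705.31°R.

705.31°R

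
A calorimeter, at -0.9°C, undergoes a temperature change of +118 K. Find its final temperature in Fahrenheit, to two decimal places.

The 118 K change is an interval; Kelvin and Celsius degrees are the same size, so ΔC = +118°C.
Final Celsius temperature: -0.9000 + 118.0000 = 117.1000°C.
In Fahrenheit: 117.1000 × 1.8 + 32 = 242.78°F.

242.78°F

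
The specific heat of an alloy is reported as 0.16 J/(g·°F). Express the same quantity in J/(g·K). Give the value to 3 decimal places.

The quantity depends on a temperature interval, so only the ratio of degree sizes applies; the offset between the scales is irrelevant.
A change of 1 K is a change of 1.8°F, so per K the value is 0.16 × 1.8 = 0.288.

0.288 J/(g·K)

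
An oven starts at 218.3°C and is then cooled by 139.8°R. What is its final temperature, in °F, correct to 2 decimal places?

The 139.8°R change is an interval, so only the factor 5/9 applies: -139.8 × 5/9 = -77.6667°C.
Final Celsius temperature: 218.3000 - 77.6667 = 140.6333°C.
In Fahrenheit: 140.6333 × 1.8 + 32 = 285.14°F.

285.14°F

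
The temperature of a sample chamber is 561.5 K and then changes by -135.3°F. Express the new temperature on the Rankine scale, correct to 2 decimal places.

Initial temperature in Celsius: 561.5 - 273.15 = 288.3500°C.
The 135.3°F change is an interval, so only the factor 5/9 applies: -135.3 × 5/9 = -75.1667°C.
Final Celsius temperature: 288.3500 - 75.1667 = 213.1833°C.
In Rankine: 213.1833 × 1.8 + 491.67 = 875.40°R.

875.40°R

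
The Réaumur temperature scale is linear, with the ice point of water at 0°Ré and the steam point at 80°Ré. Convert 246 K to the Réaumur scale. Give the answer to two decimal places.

First in Celsius: 246 - 273.15 = -27.1500°C.
Linearly onto the Réaumur scale: 0 + (-27.1500 / 100) × (80 - 0) = -21.72°Ré.

-21.72°Ré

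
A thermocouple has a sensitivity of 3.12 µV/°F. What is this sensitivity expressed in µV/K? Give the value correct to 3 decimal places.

Since only a temperature interval is involved, the additive offset between the scales drops out.
A change of 1 K is a change of 1.8°F, so per K the value is 3.12 × 1.8 = 5.616.

5.616 µV/K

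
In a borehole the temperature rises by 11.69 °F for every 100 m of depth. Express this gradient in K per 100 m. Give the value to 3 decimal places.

The quantity depends on a temperature interval, so only the ratio of degree sizes applies; the offset between the scales is irrelevant.
A change of 1°F is a change of 5/9 K, so 11.69 × 5/9 = 6.494.

6.494 K/100 m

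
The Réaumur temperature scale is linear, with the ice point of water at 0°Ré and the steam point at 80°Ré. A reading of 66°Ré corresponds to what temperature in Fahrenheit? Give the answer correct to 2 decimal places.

Linear interpolation between the fixed points: C = (66 - 0) × 100 / (80 - 0) = 82.5000°C.
Then 82.5000 × 1.8 + 32 = 180.50°F.

180.50°F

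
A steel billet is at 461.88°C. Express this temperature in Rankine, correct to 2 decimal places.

1323.05°R

In Rankine: 461.8800 × 1.8 + 491.67 = 1323.05°R.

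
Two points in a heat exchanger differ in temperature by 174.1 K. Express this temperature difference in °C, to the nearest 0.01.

174.10°C

Kelvin and Celsius degrees are the same size, so the interval is unchanged: 174.10.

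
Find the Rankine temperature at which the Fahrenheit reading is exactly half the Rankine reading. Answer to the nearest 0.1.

919.3°R

Let R be the Rankine reading. The Fahrenheit reading is F = 1·R - 459.67.
Require F = 0.5·R: 1·R - 459.67 = 0.5·R.
(0.5)·R = 459.67  ⇒  R = 919.3.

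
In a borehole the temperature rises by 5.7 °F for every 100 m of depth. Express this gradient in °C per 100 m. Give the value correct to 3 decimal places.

Since only a temperature interval is involved, the additive offset between the scales drops out.
A change of 1°F is a change of 5/9°C, so 5.7 × 5/9 = 3.167.

3.167 °C/100 m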